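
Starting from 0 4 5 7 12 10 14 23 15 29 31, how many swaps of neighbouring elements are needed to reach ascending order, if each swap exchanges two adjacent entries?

Minimum adjacent swaps = number of inversions (each swap of adjacent out-of-order elements removes one inversion and no swap can remove more).
Count inversions — for each element, later elements that are smaller:
0: none → 0
4: none → 0
5: none → 0
7: none → 0
12: 10 → 1
10: none → 0
14: none → 0
23: 15 → 1
15: none → 0
29: none → 0
31: none → 0
Total inversions: 0 + 0 + 0 + 0 + 1 + 0 + 0 + 1 + 0 + 0 + 0 = 2

2 adjacent swaps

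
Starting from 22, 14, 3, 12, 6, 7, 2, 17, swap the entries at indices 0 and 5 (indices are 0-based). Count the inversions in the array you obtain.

Positions 0 and 5 hold 22 and 7; after swapping, the array is [7, 14, 3, 12, 6, 22, 2, 17].
Element-by-element contributions:
7: 3
14: 4
3: 1
12: 2
6: 1
22: 2
2: 0
17: 0
Sum: 3 + 4 + 1 + 2 + 1 + 2 + 0 + 0 = 13

13 inversions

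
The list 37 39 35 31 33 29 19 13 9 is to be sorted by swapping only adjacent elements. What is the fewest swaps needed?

Each adjacent swap fixes exactly one inversion, so the minimum swap count equals the number of inversions.
Count inversions — for each element, later elements that are smaller:
37: 35, 31, 33, 29, 19, 13, 9 → 7
39: 35, 31, 33, 29, 19, 13, 9 → 7
35: 31, 33, 29, 19, 13, 9 → 6
31: 29, 19, 13, 9 → 4
33: 29, 19, 13, 9 → 4
29: 19, 13, 9 → 3
19: 13, 9 → 2
13: 9 → 1
9: none → 0
Total inversions: 7 + 7 + 6 + 4 + 4 + 3 + 2 + 1 + 0 = 34

34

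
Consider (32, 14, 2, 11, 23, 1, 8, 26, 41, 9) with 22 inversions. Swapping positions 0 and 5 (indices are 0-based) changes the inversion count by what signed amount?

Positions 0 and 5 hold 32 and 1; after swapping, the array is [1, 14, 2, 11, 23, 32, 8, 26, 41, 9].
Element-by-element contributions:
1 → none → 0
14 → 2, 11, 8, 9 → 4
2 → none → 0
11 → 8, 9 → 2
23 → 8, 9 → 2
32 → 8, 26, 9 → 3
8 → none → 0
26 → 9 → 1
41 → 9 → 1
9 → none → 0
Sum: 0 + 4 + 0 + 2 + 2 + 3 + 0 + 1 + 1 + 0 = 13
Change: 13 − 22 = -9

-9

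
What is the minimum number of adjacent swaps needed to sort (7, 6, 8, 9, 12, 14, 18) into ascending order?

There is 1 adjacent swap.

The minimum number of adjacent swaps to sort an array equals its inversion count, since every such swap removes exactly one inversion.
Count inversions — for each element, later elements that are smaller:
7: 6 → 1
6: none → 0
8: none → 0
9: none → 0
12: none → 0
14: none → 0
18: none → 0
Total inversions: 1 + 0 + 0 + 0 + 0 + 0 + 0 = 1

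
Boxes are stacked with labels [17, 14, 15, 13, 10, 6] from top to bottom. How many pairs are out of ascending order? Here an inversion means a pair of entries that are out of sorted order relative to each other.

There are 14 out-of-order pairs.

For each element, count later entries that are smaller:
17: 5
14: 3
15: 3
13: 2
10: 1
6: 0
Sum: 5 + 3 + 3 + 2 + 1 + 0 = 14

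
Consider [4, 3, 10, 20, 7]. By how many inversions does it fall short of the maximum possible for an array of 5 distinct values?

Maximum inversions for 5 distinct elements is C(5, 2) = 5·4/2 = 10.
Current inversions — for each element, count later smaller elements:
4: 1
3: 0
10: 1
20: 1
7: 0
Current total: 1 + 0 + 1 + 1 + 0 = 3
Shortfall: 10 − 3 = 7

7 inversions short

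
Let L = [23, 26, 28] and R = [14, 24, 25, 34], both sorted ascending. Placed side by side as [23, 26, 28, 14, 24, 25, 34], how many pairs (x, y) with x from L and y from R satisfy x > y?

There are 7 split inversions.

For each element r of the right run, count left-run elements greater than r:
r = 14: 23, 26, 28 → 3
r = 24: 26, 28 → 2
r = 25: 26, 28 → 2
r = 34: none → 0
Cross-inversions: 3 + 2 + 2 + 0 = 7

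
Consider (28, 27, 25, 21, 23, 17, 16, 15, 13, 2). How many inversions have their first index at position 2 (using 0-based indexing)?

The element at index 2 is 25.
Elements after it: 21, 23, 17, 16, 15, 13, 2
Those smaller than 25: 21, 23, 17, 16, 15, 13, 2

7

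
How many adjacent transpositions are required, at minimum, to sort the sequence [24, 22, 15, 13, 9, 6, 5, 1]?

There are 28 swaps.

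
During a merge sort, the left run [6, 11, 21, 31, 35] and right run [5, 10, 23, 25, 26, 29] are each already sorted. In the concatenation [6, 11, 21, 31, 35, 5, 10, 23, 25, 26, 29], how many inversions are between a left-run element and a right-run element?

17 cross-inversions

For each element r of the right run, count left-run elements greater than r:
r = 5: 6, 11, 21, 31, 35 → 5
r = 10: 11, 21, 31, 35 → 4
r = 23: 31, 35 → 2
r = 25: 31, 35 → 2
r = 26: 31, 35 → 2
r = 29: 31, 35 → 2
Cross-inversions: 5 + 4 + 2 + 2 + 2 + 2 = 17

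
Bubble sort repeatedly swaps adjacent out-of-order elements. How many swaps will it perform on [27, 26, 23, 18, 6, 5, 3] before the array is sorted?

Adjacent swaps: 21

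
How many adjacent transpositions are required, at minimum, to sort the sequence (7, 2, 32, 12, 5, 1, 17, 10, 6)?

19 swaps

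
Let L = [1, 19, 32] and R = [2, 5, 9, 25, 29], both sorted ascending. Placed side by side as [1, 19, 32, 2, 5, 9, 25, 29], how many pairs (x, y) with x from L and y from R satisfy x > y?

For each element r of the right run, count left-run elements greater than r:
r = 2: 19, 32 → 2
r = 5: 19, 32 → 2
r = 9: 19, 32 → 2
r = 25: 32 → 1
r = 29: 32 → 1
Cross-inversions: 2 + 2 + 2 + 1 + 1 = 8

8 split inversions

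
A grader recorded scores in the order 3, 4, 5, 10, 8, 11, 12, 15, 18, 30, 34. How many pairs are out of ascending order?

1

Element-by-element contributions:
3 → none → 0
4 → none → 0
5 → none → 0
10 → 8 → 1
8 → none → 0
11 → none → 0
12 → none → 0
15 → none → 0
18 → none → 0
30 → none → 0
34 → none → 0
Sum: 0 + 0 + 0 + 1 + 0 + 0 + 0 + 0 + 0 + 0 + 0 = 1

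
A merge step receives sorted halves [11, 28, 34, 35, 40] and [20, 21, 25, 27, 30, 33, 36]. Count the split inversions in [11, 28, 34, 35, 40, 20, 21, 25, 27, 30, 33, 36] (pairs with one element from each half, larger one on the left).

23

Count, for every r in R, how many entries of L exceed r:
r = 20: 28, 34, 35, 40 → 4
r = 21: 28, 34, 35, 40 → 4
r = 25: 28, 34, 35, 40 → 4
r = 27: 28, 34, 35, 40 → 4
r = 30: 34, 35, 40 → 3
r = 33: 34, 35, 40 → 3
r = 36: 40 → 1
Cross-inversions: 4 + 4 + 4 + 4 + 3 + 3 + 1 = 23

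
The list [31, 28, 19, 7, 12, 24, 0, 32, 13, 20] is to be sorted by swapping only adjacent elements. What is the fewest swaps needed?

Minimum adjacent swaps = number of inversions (each swap of adjacent out-of-order elements removes one inversion and no swap can remove more).
Count inversions — for each element, later elements that are smaller:
31: 28, 19, 7, 12, 24, 0, 13, 20 → 8
28: 19, 7, 12, 24, 0, 13, 20 → 7
19: 7, 12, 0, 13 → 4
7: 0 → 1
12: 0 → 1
24: 0, 13, 20 → 3
0: none → 0
32: 13, 20 → 2
13: none → 0
20: none → 0
Total inversions: 8 + 7 + 4 + 1 + 1 + 3 + 0 + 2 + 0 + 0 = 26

26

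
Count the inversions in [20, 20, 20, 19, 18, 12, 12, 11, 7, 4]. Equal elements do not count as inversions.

For each element, count later entries that are smaller:
20: 7
20: 7
20: 7
19: 6
18: 5
12: 3
12: 3
11: 2
7: 1
4: 0
Sum: 7 + 7 + 7 + 6 + 5 + 3 + 3 + 2 + 1 + 0 = 41

41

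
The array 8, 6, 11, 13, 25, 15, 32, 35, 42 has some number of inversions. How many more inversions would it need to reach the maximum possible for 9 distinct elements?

34 inversions short

Maximum inversions for 9 distinct elements is C(9, 2) = 9·8/2 = 36.
Current inversions — for each element, count later smaller elements:
8: 1
6: 0
11: 0
13: 0
25: 1
15: 0
32: 0
35: 0
42: 0
Current total: 1 + 0 + 0 + 0 + 1 + 0 + 0 + 0 + 0 = 2
Shortfall: 36 − 2 = 34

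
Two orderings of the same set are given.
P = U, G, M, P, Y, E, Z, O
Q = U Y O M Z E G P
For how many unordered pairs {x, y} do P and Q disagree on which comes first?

Disagreeing pairs: 14

Assign each item its position (1..8) in the first ordering, then rewrite the second ordering as that position sequence:
positions: U→1, G→2, M→3, P→4, Y→5, E→6, Z→7, O→8
second ordering as positions: [1, 5, 8, 3, 7, 6, 2, 4]
Discordant pairs = inversions in this position sequence.
1: 0
5: 3, 2, 4 → 3
8: 3, 7, 6, 2, 4 → 5
3: 2 → 1
7: 6, 2, 4 → 3
6: 2, 4 → 2
2: 0
4: 0
Total: 0 + 3 + 5 + 1 + 3 + 2 + 0 + 0 = 14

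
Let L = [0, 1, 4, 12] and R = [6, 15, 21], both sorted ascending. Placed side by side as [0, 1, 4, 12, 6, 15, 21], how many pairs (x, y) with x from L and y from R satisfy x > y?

1

For each element r of the right run, count left-run elements greater than r:
r = 6: 12 → 1
r = 15: none → 0
r = 21: none → 0
Cross-inversions: 1 + 0 + 0 = 1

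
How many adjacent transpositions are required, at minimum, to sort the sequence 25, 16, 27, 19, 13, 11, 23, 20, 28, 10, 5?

Each adjacent swap fixes exactly one inversion, so the minimum swap count equals the number of inversions.
Count inversions — for each element, later elements that are smaller:
25: 16, 19, 13, 11, 23, 20, 10, 5 → 8
16: 13, 11, 10, 5 → 4
27: 19, 13, 11, 23, 20, 10, 5 → 7
19: 13, 11, 10, 5 → 4
13: 11, 10, 5 → 3
11: 10, 5 → 2
23: 20, 10, 5 → 3
20: 10, 5 → 2
28: 10, 5 → 2
10: 5 → 1
5: none → 0
Total inversions: 8 + 4 + 7 + 4 + 3 + 2 + 3 + 2 + 2 + 1 + 0 = 36

36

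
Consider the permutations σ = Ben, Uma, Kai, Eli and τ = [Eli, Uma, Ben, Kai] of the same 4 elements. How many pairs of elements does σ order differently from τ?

Discordant pairs: 4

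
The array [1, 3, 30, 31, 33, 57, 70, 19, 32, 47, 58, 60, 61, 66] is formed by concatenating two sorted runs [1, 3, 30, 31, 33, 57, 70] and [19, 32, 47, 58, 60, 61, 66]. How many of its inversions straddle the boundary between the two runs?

14 cross-inversions

Count, for every r in R, how many entries of L exceed r:
r = 19: 30, 31, 33, 57, 70 → 5
r = 32: 33, 57, 70 → 3
r = 47: 57, 70 → 2
r = 58: 70 → 1
r = 60: 70 → 1
r = 61: 70 → 1
r = 66: 70 → 1
Cross-inversions: 5 + 3 + 2 + 1 + 1 + 1 + 1 = 14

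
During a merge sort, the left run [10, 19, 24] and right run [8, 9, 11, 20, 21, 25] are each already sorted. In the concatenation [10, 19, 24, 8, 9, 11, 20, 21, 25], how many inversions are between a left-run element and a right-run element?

10

For each element r of the right run, count left-run elements greater than r:
r = 8: 10, 19, 24 → 3
r = 9: 10, 19, 24 → 3
r = 11: 19, 24 → 2
r = 20: 24 → 1
r = 21: 24 → 1
r = 25: none → 0
Cross-inversions: 3 + 3 + 2 + 1 + 1 + 0 = 10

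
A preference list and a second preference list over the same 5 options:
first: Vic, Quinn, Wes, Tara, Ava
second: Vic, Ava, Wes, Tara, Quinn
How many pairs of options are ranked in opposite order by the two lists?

Assign each item its position (1..5) in the first ordering, then rewrite the second ordering as that position sequence:
positions: Vic→1, Quinn→2, Wes→3, Tara→4, Ava→5
second ordering as positions: [1, 5, 3, 4, 2]
Discordant pairs = inversions in this position sequence.
1: 0
5: 3, 4, 2 → 3
3: 2 → 1
4: 2 → 1
2: 0
Total: 0 + 3 + 1 + 1 + 0 = 5

There are 5 pairs.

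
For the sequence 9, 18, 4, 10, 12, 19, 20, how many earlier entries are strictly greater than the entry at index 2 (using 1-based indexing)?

The element at index 2 is 18.
Elements before it: 9
None of them are larger than 18.

0 such elements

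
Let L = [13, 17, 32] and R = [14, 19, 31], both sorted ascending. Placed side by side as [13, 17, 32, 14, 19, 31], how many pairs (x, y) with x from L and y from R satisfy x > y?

4

Count, for every r in R, how many entries of L exceed r:
r = 14: 17, 32 → 2
r = 19: 32 → 1
r = 31: 32 → 1
Cross-inversions: 2 + 1 + 1 = 4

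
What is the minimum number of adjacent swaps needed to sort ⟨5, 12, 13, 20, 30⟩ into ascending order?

0

Each adjacent swap fixes exactly one inversion, so the minimum swap count equals the number of inversions.
Count inversions — for each element, later elements that are smaller:
5: none → 0
12: none → 0
13: none → 0
20: none → 0
30: none → 0
Total inversions: 0 + 0 + 0 + 0 + 0 = 0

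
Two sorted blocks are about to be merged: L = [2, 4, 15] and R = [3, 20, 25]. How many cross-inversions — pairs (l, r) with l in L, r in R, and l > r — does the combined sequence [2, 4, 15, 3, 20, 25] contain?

2 split inversions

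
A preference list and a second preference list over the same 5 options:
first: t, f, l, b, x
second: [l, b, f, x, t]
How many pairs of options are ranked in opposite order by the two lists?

6

Assign each item its position (1..5) in the first ordering, then rewrite the second ordering as that position sequence:
positions: t→1, f→2, l→3, b→4, x→5
second ordering as positions: [3, 4, 2, 5, 1]
Discordant pairs = inversions in this position sequence.
3: 2, 1 → 2
4: 2, 1 → 2
2: 1 → 1
5: 1 → 1
1: 0
Total: 2 + 2 + 1 + 1 + 0 = 6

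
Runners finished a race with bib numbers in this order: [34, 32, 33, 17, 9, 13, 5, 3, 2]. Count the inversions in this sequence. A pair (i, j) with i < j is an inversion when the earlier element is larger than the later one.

Element-by-element contributions:
34: 8
32: 6
33: 6
17: 5
9: 3
13: 3
5: 2
3: 1
2: 0
Sum: 8 + 6 + 6 + 5 + 3 + 3 + 2 + 1 + 0 = 34

There are 34 inversions.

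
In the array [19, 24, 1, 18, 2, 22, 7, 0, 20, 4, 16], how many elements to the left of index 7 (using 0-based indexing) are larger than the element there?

7

The element at index 7 is 0.
Elements before it: 19, 24, 1, 18, 2, 22, 7
Those larger than 0: 19, 24, 1, 18, 2, 22, 7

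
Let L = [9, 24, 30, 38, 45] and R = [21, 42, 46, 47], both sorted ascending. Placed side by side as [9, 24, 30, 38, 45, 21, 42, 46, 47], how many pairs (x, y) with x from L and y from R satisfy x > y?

5

For each element r of the right run, count left-run elements greater than r:
r = 21: 24, 30, 38, 45 → 4
r = 42: 45 → 1
r = 46: none → 0
r = 47: none → 0
Cross-inversions: 4 + 1 + 0 + 0 = 5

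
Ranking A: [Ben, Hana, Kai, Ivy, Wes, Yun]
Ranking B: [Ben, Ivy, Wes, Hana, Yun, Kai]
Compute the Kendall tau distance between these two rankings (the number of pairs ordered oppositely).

Assign each item its position (1..6) in the first ordering, then rewrite the second ordering as that position sequence:
positions: Ben→1, Hana→2, Kai→3, Ivy→4, Wes→5, Yun→6
second ordering as positions: [1, 4, 5, 2, 6, 3]
Discordant pairs = inversions in this position sequence.
1: 0
4: 2, 3 → 2
5: 2, 3 → 2
2: 0
6: 3 → 1
3: 0
Total: 0 + 2 + 2 + 0 + 1 + 0 = 5

5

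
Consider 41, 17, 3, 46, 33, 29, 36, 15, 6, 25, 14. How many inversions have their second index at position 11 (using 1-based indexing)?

8 such elements

The element at index 11 is 14.
Elements before it: 41, 17, 3, 46, 33, 29, 36, 15, 6, 25
Those larger than 14: 41, 17, 46, 33, 29, 36, 15, 25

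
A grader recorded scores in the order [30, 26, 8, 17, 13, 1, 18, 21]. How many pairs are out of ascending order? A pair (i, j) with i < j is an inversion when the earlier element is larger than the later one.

Count, for each position, how many later elements it exceeds:
30: 7
26: 6
8: 1
17: 2
13: 1
1: 0
18: 0
21: 0
Sum: 7 + 6 + 1 + 2 + 1 + 0 + 0 + 0 = 17

There are 17 inversions.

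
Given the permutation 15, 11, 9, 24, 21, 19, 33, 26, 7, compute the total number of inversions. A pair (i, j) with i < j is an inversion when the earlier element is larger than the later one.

For each element, count later entries that are smaller:
15 → 11, 9, 7 → 3
11 → 9, 7 → 2
9 → 7 → 1
24 → 21, 19, 7 → 3
21 → 19, 7 → 2
19 → 7 → 1
33 → 26, 7 → 2
26 → 7 → 1
7 → none → 0
Sum: 3 + 2 + 1 + 3 + 2 + 1 + 2 + 1 + 0 = 15

There are 15 inversions.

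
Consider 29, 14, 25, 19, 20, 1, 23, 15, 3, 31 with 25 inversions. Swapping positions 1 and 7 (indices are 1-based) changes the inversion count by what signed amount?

-3

Positions 1 and 7 hold 29 and 23; after swapping, the array is [23, 14, 25, 19, 20, 1, 29, 15, 3, 31].
For each element, count later entries that are smaller:
23 → 14, 19, 20, 1, 15, 3 → 6
14 → 1, 3 → 2
25 → 19, 20, 1, 15, 3 → 5
19 → 1, 15, 3 → 3
20 → 1, 15, 3 → 3
1 → none → 0
29 → 15, 3 → 2
15 → 3 → 1
3 → none → 0
31 → none → 0
Sum: 6 + 2 + 5 + 3 + 3 + 0 + 2 + 1 + 0 + 0 = 22
Change: 22 − 25 = -3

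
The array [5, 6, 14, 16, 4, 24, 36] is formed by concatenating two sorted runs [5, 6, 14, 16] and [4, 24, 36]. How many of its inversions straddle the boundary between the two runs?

4

Take each right-half value and tally the left-half values above it:
r = 4: 5, 6, 14, 16 → 4
r = 24: none → 0
r = 36: none → 0
Cross-inversions: 4 + 0 + 0 = 4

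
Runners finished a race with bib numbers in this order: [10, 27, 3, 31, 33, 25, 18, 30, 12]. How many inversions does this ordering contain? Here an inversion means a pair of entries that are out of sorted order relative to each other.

Count, for each position, how many later elements it exceeds:
10 → 3 → 1
27 → 3, 25, 18, 12 → 4
3 → none → 0
31 → 25, 18, 30, 12 → 4
33 → 25, 18, 30, 12 → 4
25 → 18, 12 → 2
18 → 12 → 1
30 → 12 → 1
12 → none → 0
Sum: 1 + 4 + 0 + 4 + 4 + 2 + 1 + 1 + 0 = 17

Out-of-order pairs: 17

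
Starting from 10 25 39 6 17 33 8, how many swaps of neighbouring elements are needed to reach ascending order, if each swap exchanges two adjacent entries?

11 adjacent swaps

Minimum adjacent swaps = number of inversions (each swap of adjacent out-of-order elements removes one inversion and no swap can remove more).
Count inversions — for each element, later elements that are smaller:
10: 6, 8 → 2
25: 6, 17, 8 → 3
39: 6, 17, 33, 8 → 4
6: none → 0
17: 8 → 1
33: 8 → 1
8: none → 0
Total inversions: 2 + 3 + 4 + 0 + 1 + 1 + 0 = 11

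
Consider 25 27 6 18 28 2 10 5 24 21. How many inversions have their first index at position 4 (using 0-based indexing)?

5 such elements

The element at index 4 is 28.
Elements after it: 2, 10, 5, 24, 21
Those smaller than 28: 2, 10, 5, 24, 21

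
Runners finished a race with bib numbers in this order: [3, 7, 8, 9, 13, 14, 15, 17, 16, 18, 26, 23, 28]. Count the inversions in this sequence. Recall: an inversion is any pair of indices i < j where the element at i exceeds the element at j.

Sweep left to right; for each value list the smaller values that follow it:
3 → none → 0
7 → none → 0
8 → none → 0
9 → none → 0
13 → none → 0
14 → none → 0
15 → none → 0
17 → 16 → 1
16 → none → 0
18 → none → 0
26 → 23 → 1
23 → none → 0
28 → none → 0
Sum: 0 + 0 + 0 + 0 + 0 + 0 + 0 + 1 + 0 + 0 + 1 + 0 + 0 = 2

There are 2 inversions.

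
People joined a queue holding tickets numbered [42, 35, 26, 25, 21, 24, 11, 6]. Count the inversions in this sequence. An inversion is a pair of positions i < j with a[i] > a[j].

27

For each element, count later entries that are smaller:
42 → 35, 26, 25, 21, 24, 11, 6 → 7
35 → 26, 25, 21, 24, 11, 6 → 6
26 → 25, 21, 24, 11, 6 → 5
25 → 21, 24, 11, 6 → 4
21 → 11, 6 → 2
24 → 11, 6 → 2
11 → 6 → 1
6 → none → 0
Sum: 7 + 6 + 5 + 4 + 2 + 2 + 1 + 0 = 27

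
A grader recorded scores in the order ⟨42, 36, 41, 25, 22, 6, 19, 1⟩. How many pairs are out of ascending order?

26 inversions

Element-by-element contributions:
42 → 36, 41, 25, 22, 6, 19, 1 → 7
36 → 25, 22, 6, 19, 1 → 5
41 → 25, 22, 6, 19, 1 → 5
25 → 22, 6, 19, 1 → 4
22 → 6, 19, 1 → 3
6 → 1 → 1
19 → 1 → 1
1 → none → 0
Sum: 7 + 5 + 5 + 4 + 3 + 1 + 1 + 0 = 26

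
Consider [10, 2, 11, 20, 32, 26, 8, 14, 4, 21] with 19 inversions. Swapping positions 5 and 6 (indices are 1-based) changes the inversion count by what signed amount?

Positions 5 and 6 hold 32 and 26; after swapping, the array is [10, 2, 11, 20, 26, 32, 8, 14, 4, 21].
Sweep left to right; for each value list the smaller values that follow it:
10: 3
2: 0
11: 2
20: 3
26: 4
32: 4
8: 1
14: 1
4: 0
21: 0
Sum: 3 + 0 + 2 + 3 + 4 + 4 + 1 + 1 + 0 + 0 = 18
Change: 18 − 19 = -1

-1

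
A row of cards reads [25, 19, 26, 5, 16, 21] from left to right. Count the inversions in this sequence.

Listing every pair i<j with a[i]>a[j] (using 0-based positions):
(0,1): 25 > 19
(0,3): 25 > 5
(0,4): 25 > 16
(0,5): 25 > 21
(1,3): 19 > 5
(1,4): 19 > 16
(2,3): 26 > 5
(2,4): 26 > 16
(2,5): 26 > 21
That's 9 pairs.

Out-of-order pairs: 9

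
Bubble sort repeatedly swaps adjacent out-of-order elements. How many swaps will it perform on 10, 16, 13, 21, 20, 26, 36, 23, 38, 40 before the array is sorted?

There are 4 swaps.

Minimum adjacent swaps = number of inversions (each swap of adjacent out-of-order elements removes one inversion and no swap can remove more).
Count inversions — for each element, later elements that are smaller:
10: none → 0
16: 13 → 1
13: none → 0
21: 20 → 1
20: none → 0
26: 23 → 1
36: 23 → 1
23: none → 0
38: none → 0
40: none → 0
Total inversions: 0 + 1 + 0 + 1 + 0 + 1 + 1 + 0 + 0 + 0 = 4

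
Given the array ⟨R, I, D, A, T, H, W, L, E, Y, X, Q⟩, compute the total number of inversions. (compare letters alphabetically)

24

For each element, count later entries that are smaller:
R: 7
I: 4
D: 1
A: 0
T: 4
H: 1
W: 3
L: 1
E: 0
Y: 2
X: 1
Q: 0
Sum: 7 + 4 + 1 + 0 + 4 + 1 + 3 + 1 + 0 + 2 + 1 + 0 = 24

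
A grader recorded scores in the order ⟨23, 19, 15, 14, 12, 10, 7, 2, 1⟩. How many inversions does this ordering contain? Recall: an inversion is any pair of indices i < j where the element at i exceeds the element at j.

36 out-of-order pairs

Element-by-element contributions:
23: 8
19: 7
15: 6
14: 5
12: 4
10: 3
7: 2
2: 1
1: 0
Sum: 8 + 7 + 6 + 5 + 4 + 3 + 2 + 1 + 0 = 36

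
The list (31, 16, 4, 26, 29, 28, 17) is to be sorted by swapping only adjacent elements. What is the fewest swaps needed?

Each adjacent swap fixes exactly one inversion, so the minimum swap count equals the number of inversions.
Count inversions — for each element, later elements that are smaller:
31: 16, 4, 26, 29, 28, 17 → 6
16: 4 → 1
4: none → 0
26: 17 → 1
29: 28, 17 → 2
28: 17 → 1
17: none → 0
Total inversions: 6 + 1 + 0 + 1 + 2 + 1 + 0 = 11

11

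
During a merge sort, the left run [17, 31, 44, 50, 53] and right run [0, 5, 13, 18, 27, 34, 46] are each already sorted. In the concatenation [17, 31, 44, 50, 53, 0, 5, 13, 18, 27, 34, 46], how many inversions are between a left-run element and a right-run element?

Count, for every r in R, how many entries of L exceed r:
r = 0: 17, 31, 44, 50, 53 → 5
r = 5: 17, 31, 44, 50, 53 → 5
r = 13: 17, 31, 44, 50, 53 → 5
r = 18: 31, 44, 50, 53 → 4
r = 27: 31, 44, 50, 53 → 4
r = 34: 44, 50, 53 → 3
r = 46: 50, 53 → 2
Cross-inversions: 5 + 5 + 5 + 4 + 4 + 3 + 2 = 28

28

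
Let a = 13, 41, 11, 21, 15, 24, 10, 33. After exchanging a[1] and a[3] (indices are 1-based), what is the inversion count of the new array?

Positions 1 and 3 hold 13 and 11; after swapping, the array is [11, 41, 13, 21, 15, 24, 10, 33].
Count, for each position, how many later elements it exceeds:
11: 1
41: 6
13: 1
21: 2
15: 1
24: 1
10: 0
33: 0
Sum: 1 + 6 + 1 + 2 + 1 + 1 + 0 + 0 = 12

12 inversions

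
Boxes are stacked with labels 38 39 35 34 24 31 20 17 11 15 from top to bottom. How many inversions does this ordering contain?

42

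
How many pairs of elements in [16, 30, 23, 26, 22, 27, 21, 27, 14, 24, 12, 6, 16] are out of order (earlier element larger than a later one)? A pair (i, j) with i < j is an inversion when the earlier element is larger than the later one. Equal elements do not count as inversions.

53

Sweep left to right; for each value list the smaller values that follow it:
16 → 14, 12, 6 → 3
30 → 23, 26, 22, 27, 21, 27, 14, 24, 12, 6, 16 → 11
23 → 22, 21, 14, 12, 6, 16 → 6
26 → 22, 21, 14, 24, 12, 6, 16 → 7
22 → 21, 14, 12, 6, 16 → 5
27 → 21, 14, 24, 12, 6, 16 → 6
21 → 14, 12, 6, 16 → 4
27 → 14, 24, 12, 6, 16 → 5
14 → 12, 6 → 2
24 → 12, 6, 16 → 3
12 → 6 → 1
6 → none → 0
16 → none → 0
Sum: 3 + 11 + 6 + 7 + 5 + 6 + 4 + 5 + 2 + 3 + 1 + 0 + 0 = 53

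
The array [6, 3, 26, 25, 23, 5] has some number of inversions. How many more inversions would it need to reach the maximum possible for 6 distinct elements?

7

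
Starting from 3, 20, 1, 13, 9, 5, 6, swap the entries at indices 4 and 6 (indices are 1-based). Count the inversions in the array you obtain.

Positions 4 and 6 hold 13 and 5; after swapping, the array is [3, 20, 1, 5, 9, 13, 6].
Element-by-element contributions:
3: 1
20: 5
1: 0
5: 0
9: 1
13: 1
6: 0
Sum: 1 + 5 + 0 + 0 + 1 + 1 + 0 = 8

Inversions: 8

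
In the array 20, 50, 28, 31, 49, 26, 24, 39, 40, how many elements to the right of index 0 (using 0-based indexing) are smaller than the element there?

0

The element at index 0 is 20.
Elements after it: 50, 28, 31, 49, 26, 24, 39, 40
None of them are smaller than 20.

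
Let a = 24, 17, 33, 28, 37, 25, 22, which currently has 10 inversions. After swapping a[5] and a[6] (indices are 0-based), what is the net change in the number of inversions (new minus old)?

-1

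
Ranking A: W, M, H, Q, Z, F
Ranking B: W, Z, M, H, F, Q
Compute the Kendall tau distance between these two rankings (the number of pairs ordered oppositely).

4 discordant pairs

Assign each item its position (1..6) in the first ordering, then rewrite the second ordering as that position sequence:
positions: W→1, M→2, H→3, Q→4, Z→5, F→6
second ordering as positions: [1, 5, 2, 3, 6, 4]
Discordant pairs = inversions in this position sequence.
1: 0
5: 2, 3, 4 → 3
2: 0
3: 0
6: 4 → 1
4: 0
Total: 0 + 3 + 0 + 0 + 1 + 0 = 4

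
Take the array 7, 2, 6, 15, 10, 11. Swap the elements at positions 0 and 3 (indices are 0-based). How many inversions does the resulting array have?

Inversions: 5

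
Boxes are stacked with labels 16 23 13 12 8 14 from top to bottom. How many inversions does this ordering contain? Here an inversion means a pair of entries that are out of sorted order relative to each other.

Count, for each position, how many later elements it exceeds:
16 → 13, 12, 8, 14 → 4
23 → 13, 12, 8, 14 → 4
13 → 12, 8 → 2
12 → 8 → 1
8 → none → 0
14 → none → 0
Sum: 4 + 4 + 2 + 1 + 0 + 0 = 11

11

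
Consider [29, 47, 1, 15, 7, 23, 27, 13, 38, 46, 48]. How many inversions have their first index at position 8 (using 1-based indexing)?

0 such elements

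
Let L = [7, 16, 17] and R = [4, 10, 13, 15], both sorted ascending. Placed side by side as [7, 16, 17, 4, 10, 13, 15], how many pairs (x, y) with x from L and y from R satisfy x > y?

9 cross-inversions

Count, for every r in R, how many entries of L exceed r:
r = 4: 7, 16, 17 → 3
r = 10: 16, 17 → 2
r = 13: 16, 17 → 2
r = 15: 16, 17 → 2
Cross-inversions: 3 + 2 + 2 + 2 = 9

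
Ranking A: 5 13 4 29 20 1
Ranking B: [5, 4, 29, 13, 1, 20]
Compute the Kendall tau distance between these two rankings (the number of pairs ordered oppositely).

Assign each item its position (1..6) in the first ordering, then rewrite the second ordering as that position sequence:
positions: 5→1, 13→2, 4→3, 29→4, 20→5, 1→6
second ordering as positions: [1, 3, 4, 2, 6, 5]
Discordant pairs = inversions in this position sequence.
1: 0
3: 2 → 1
4: 2 → 1
2: 0
6: 5 → 1
5: 0
Total: 0 + 1 + 1 + 0 + 1 + 0 = 3

There are 3 discordant pairs.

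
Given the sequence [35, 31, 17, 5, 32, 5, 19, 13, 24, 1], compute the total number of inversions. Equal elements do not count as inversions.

Sweep left to right; for each value list the smaller values that follow it:
35 → 31, 17, 5, 32, 5, 19, 13, 24, 1 → 9
31 → 17, 5, 5, 19, 13, 24, 1 → 7
17 → 5, 5, 13, 1 → 4
5 → 1 → 1
32 → 5, 19, 13, 24, 1 → 5
5 → 1 → 1
19 → 13, 1 → 2
13 → 1 → 1
24 → 1 → 1
1 → none → 0
Sum: 9 + 7 + 4 + 1 + 5 + 1 + 2 + 1 + 1 + 0 = 31

31 inversions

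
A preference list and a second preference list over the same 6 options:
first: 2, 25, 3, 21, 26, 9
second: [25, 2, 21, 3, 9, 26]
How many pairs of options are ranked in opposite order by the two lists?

Assign each item its position (1..6) in the first ordering, then rewrite the second ordering as that position sequence:
positions: 2→1, 25→2, 3→3, 21→4, 26→5, 9→6
second ordering as positions: [2, 1, 4, 3, 6, 5]
Discordant pairs = inversions in this position sequence.
2: 1 → 1
1: 0
4: 3 → 1
3: 0
6: 5 → 1
5: 0
Total: 1 + 0 + 1 + 0 + 1 + 0 = 3

3 pairs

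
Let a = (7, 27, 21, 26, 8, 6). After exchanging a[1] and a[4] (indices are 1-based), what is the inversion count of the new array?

Positions 1 and 4 hold 7 and 26; after swapping, the array is [26, 27, 21, 7, 8, 6].
Sweep left to right; for each value list the smaller values that follow it:
26 → 21, 7, 8, 6 → 4
27 → 21, 7, 8, 6 → 4
21 → 7, 8, 6 → 3
7 → 6 → 1
8 → 6 → 1
6 → none → 0
Sum: 4 + 4 + 3 + 1 + 1 + 0 = 13

13 inversions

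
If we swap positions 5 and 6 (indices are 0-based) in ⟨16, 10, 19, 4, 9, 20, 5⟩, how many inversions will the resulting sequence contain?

11

Positions 5 and 6 hold 20 and 5; after swapping, the array is [16, 10, 19, 4, 9, 5, 20].
For each element, count later entries that are smaller:
16: 4
10: 3
19: 3
4: 0
9: 1
5: 0
20: 0
Sum: 4 + 3 + 3 + 0 + 1 + 0 + 0 = 11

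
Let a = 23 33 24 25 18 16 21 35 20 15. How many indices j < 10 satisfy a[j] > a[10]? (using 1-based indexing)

The element at index 10 is 15.
Elements before it: 23, 33, 24, 25, 18, 16, 21, 35, 20
Those larger than 15: 23, 33, 24, 25, 18, 16, 21, 35, 20

9 such elements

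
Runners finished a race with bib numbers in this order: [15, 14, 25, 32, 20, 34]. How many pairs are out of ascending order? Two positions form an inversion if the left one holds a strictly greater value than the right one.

Listing every pair i<j with a[i]>a[j] (using 0-based positions):
(0,1): 15 > 14
(2,4): 25 > 20
(3,4): 32 > 20
That's 3 pairs.

3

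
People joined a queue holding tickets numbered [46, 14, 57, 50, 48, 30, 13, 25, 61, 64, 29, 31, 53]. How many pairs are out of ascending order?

35 inversions

Count, for each position, how many later elements it exceeds:
46 → 14, 30, 13, 25, 29, 31 → 6
14 → 13 → 1
57 → 50, 48, 30, 13, 25, 29, 31, 53 → 8
50 → 48, 30, 13, 25, 29, 31 → 6
48 → 30, 13, 25, 29, 31 → 5
30 → 13, 25, 29 → 3
13 → none → 0
25 → none → 0
61 → 29, 31, 53 → 3
64 → 29, 31, 53 → 3
29 → none → 0
31 → none → 0
53 → none → 0
Sum: 6 + 1 + 8 + 6 + 5 + 3 + 0 + 0 + 3 + 3 + 0 + 0 + 0 = 35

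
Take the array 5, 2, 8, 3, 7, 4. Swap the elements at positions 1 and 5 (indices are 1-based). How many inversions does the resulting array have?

Positions 1 and 5 hold 5 and 7; after swapping, the array is [7, 2, 8, 3, 5, 4].
For each element, count later entries that are smaller:
7: 4
2: 0
8: 3
3: 0
5: 1
4: 0
Sum: 4 + 0 + 3 + 0 + 1 + 0 = 8

8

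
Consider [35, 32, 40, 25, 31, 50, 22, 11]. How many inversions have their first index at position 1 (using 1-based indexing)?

5

The element at index 1 is 35.
Elements after it: 32, 40, 25, 31, 50, 22, 11
Those smaller than 35: 32, 25, 31, 22, 11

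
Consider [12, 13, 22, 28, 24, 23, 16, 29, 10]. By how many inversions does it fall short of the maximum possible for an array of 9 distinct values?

21

Maximum inversions for 9 distinct elements is C(9, 2) = 9·8/2 = 36.
Current inversions — for each element, count later smaller elements:
12: 1
13: 1
22: 2
28: 4
24: 3
23: 2
16: 1
29: 1
10: 0
Current total: 1 + 1 + 2 + 4 + 3 + 2 + 1 + 1 + 0 = 15
Shortfall: 36 − 15 = 21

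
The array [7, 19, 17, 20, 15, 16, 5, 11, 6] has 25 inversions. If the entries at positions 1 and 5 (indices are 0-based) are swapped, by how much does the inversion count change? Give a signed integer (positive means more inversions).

-3

Positions 1 and 5 hold 19 and 16; after swapping, the array is [7, 16, 17, 20, 15, 19, 5, 11, 6].
Sweep left to right; for each value list the smaller values that follow it:
7: 2
16: 4
17: 4
20: 5
15: 3
19: 3
5: 0
11: 1
6: 0
Sum: 2 + 4 + 4 + 5 + 3 + 3 + 0 + 1 + 0 = 22
Change: 22 − 25 = -3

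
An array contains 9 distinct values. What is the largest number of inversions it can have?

36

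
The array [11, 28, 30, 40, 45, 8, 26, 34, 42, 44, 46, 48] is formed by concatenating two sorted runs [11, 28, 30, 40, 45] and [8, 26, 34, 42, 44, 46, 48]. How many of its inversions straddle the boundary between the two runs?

13 cross-inversions

Count, for every r in R, how many entries of L exceed r:
r = 8: 11, 28, 30, 40, 45 → 5
r = 26: 28, 30, 40, 45 → 4
r = 34: 40, 45 → 2
r = 42: 45 → 1
r = 44: 45 → 1
r = 46: none → 0
r = 48: none → 0
Cross-inversions: 5 + 4 + 2 + 1 + 1 + 0 + 0 = 13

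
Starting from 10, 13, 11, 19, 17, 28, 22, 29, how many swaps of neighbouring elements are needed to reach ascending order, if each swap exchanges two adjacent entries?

Minimum adjacent swaps = number of inversions (each swap of adjacent out-of-order elements removes one inversion and no swap can remove more).
Count inversions — for each element, later elements that are smaller:
10: none → 0
13: 11 → 1
11: none → 0
19: 17 → 1
17: none → 0
28: 22 → 1
22: none → 0
29: none → 0
Total inversions: 0 + 1 + 0 + 1 + 0 + 1 + 0 + 0 = 3

There are 3 swaps.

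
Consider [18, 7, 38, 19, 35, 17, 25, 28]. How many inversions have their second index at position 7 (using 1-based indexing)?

2 such elements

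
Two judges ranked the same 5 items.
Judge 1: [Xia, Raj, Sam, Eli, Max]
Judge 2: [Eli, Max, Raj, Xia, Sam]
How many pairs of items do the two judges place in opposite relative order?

There are 7 discordant pairs.

Assign each item its position (1..5) in the first ordering, then rewrite the second ordering as that position sequence:
positions: Xia→1, Raj→2, Sam→3, Eli→4, Max→5
second ordering as positions: [4, 5, 2, 1, 3]
Discordant pairs = inversions in this position sequence.
4: 2, 1, 3 → 3
5: 2, 1, 3 → 3
2: 1 → 1
1: 0
3: 0
Total: 3 + 3 + 1 + 0 + 0 = 7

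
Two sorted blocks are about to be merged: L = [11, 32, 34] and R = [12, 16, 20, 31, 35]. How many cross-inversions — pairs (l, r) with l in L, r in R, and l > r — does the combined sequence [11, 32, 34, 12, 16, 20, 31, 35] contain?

8

For each element r of the right run, count left-run elements greater than r:
r = 12: 32, 34 → 2
r = 16: 32, 34 → 2
r = 20: 32, 34 → 2
r = 31: 32, 34 → 2
r = 35: none → 0
Cross-inversions: 2 + 2 + 2 + 2 + 0 = 8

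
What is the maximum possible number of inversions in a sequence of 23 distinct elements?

A reversed (strictly descending) arrangement makes every pair an inversion, giving C(23, 2) inversions.
C(23, 2) = 23·22/2 = 253

There are 253 inversions.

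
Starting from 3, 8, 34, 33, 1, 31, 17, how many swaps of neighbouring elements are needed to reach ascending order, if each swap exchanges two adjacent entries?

The minimum number of adjacent swaps to sort an array equals its inversion count, since every such swap removes exactly one inversion.
Count inversions — for each element, later elements that are smaller:
3: 1 → 1
8: 1 → 1
34: 33, 1, 31, 17 → 4
33: 1, 31, 17 → 3
1: none → 0
31: 17 → 1
17: none → 0
Total inversions: 1 + 1 + 4 + 3 + 0 + 1 + 0 = 10

10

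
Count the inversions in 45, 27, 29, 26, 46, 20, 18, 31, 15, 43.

28 inversions

Count, for each position, how many later elements it exceeds:
45: 8
27: 4
29: 4
26: 3
46: 5
20: 2
18: 1
31: 1
15: 0
43: 0
Sum: 8 + 4 + 4 + 3 + 5 + 2 + 1 + 1 + 0 + 0 = 28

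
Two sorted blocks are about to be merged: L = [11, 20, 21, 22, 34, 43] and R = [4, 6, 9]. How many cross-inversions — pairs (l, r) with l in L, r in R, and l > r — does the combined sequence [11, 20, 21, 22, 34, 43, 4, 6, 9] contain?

Take each right-half value and tally the left-half values above it:
r = 4: 11, 20, 21, 22, 34, 43 → 6
r = 6: 11, 20, 21, 22, 34, 43 → 6
r = 9: 11, 20, 21, 22, 34, 43 → 6
Cross-inversions: 6 + 6 + 6 = 18

18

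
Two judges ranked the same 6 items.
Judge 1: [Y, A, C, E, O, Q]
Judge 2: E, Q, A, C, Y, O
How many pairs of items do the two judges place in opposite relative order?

There are 9 discordant pairs.

Assign each item its position (1..6) in the first ordering, then rewrite the second ordering as that position sequence:
positions: Y→1, A→2, C→3, E→4, O→5, Q→6
second ordering as positions: [4, 6, 2, 3, 1, 5]
Discordant pairs = inversions in this position sequence.
4: 2, 3, 1 → 3
6: 2, 3, 1, 5 → 4
2: 1 → 1
3: 1 → 1
1: 0
5: 0
Total: 3 + 4 + 1 + 1 + 0 + 0 = 9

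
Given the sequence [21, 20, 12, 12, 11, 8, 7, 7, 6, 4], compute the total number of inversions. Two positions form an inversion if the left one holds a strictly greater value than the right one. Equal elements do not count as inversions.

For each element, count later entries that are smaller:
21 → 20, 12, 12, 11, 8, 7, 7, 6, 4 → 9
20 → 12, 12, 11, 8, 7, 7, 6, 4 → 8
12 → 11, 8, 7, 7, 6, 4 → 6
12 → 11, 8, 7, 7, 6, 4 → 6
11 → 8, 7, 7, 6, 4 → 5
8 → 7, 7, 6, 4 → 4
7 → 6, 4 → 2
7 → 6, 4 → 2
6 → 4 → 1
4 → none → 0
Sum: 9 + 8 + 6 + 6 + 5 + 4 + 2 + 2 + 1 + 0 = 43

Out-of-order pairs: 43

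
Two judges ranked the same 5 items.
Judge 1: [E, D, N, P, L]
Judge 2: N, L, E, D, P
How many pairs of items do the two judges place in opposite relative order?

Assign each item its position (1..5) in the first ordering, then rewrite the second ordering as that position sequence:
positions: E→1, D→2, N→3, P→4, L→5
second ordering as positions: [3, 5, 1, 2, 4]
Discordant pairs = inversions in this position sequence.
3: 1, 2 → 2
5: 1, 2, 4 → 3
1: 0
2: 0
4: 0
Total: 2 + 3 + 0 + 0 + 0 = 5

Discordant pairs: 5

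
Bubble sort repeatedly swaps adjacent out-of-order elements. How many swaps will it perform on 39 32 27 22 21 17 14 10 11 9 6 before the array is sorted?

Each adjacent swap fixes exactly one inversion, so the minimum swap count equals the number of inversions.
Count inversions — for each element, later elements that are smaller:
39: 32, 27, 22, 21, 17, 14, 10, 11, 9, 6 → 10
32: 27, 22, 21, 17, 14, 10, 11, 9, 6 → 9
27: 22, 21, 17, 14, 10, 11, 9, 6 → 8
22: 21, 17, 14, 10, 11, 9, 6 → 7
21: 17, 14, 10, 11, 9, 6 → 6
17: 14, 10, 11, 9, 6 → 5
14: 10, 11, 9, 6 → 4
10: 9, 6 → 2
11: 9, 6 → 2
9: 6 → 1
6: none → 0
Total inversions: 10 + 9 + 8 + 7 + 6 + 5 + 4 + 2 + 2 + 1 + 0 = 54

Adjacent swaps: 54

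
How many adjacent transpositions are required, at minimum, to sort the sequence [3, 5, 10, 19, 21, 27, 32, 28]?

There is 1 swap.

The minimum number of adjacent swaps to sort an array equals its inversion count, since every such swap removes exactly one inversion.
Count inversions — for each element, later elements that are smaller:
3: none → 0
5: none → 0
10: none → 0
19: none → 0
21: none → 0
27: none → 0
32: 28 → 1
28: none → 0
Total inversions: 0 + 0 + 0 + 0 + 0 + 0 + 1 + 0 = 1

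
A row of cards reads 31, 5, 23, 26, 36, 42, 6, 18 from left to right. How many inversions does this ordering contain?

Sweep left to right; for each value list the smaller values that follow it:
31 → 5, 23, 26, 6, 18 → 5
5 → none → 0
23 → 6, 18 → 2
26 → 6, 18 → 2
36 → 6, 18 → 2
42 → 6, 18 → 2
6 → none → 0
18 → none → 0
Sum: 5 + 0 + 2 + 2 + 2 + 2 + 0 + 0 = 13

13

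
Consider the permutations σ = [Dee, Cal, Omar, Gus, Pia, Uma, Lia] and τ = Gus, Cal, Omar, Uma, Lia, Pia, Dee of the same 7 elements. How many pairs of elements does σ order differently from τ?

10

Assign each item its position (1..7) in the first ordering, then rewrite the second ordering as that position sequence:
positions: Dee→1, Cal→2, Omar→3, Gus→4, Pia→5, Uma→6, Lia→7
second ordering as positions: [4, 2, 3, 6, 7, 5, 1]
Discordant pairs = inversions in this position sequence.
4: 2, 3, 1 → 3
2: 1 → 1
3: 1 → 1
6: 5, 1 → 2
7: 5, 1 → 2
5: 1 → 1
1: 0
Total: 3 + 1 + 1 + 2 + 2 + 1 + 0 = 10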